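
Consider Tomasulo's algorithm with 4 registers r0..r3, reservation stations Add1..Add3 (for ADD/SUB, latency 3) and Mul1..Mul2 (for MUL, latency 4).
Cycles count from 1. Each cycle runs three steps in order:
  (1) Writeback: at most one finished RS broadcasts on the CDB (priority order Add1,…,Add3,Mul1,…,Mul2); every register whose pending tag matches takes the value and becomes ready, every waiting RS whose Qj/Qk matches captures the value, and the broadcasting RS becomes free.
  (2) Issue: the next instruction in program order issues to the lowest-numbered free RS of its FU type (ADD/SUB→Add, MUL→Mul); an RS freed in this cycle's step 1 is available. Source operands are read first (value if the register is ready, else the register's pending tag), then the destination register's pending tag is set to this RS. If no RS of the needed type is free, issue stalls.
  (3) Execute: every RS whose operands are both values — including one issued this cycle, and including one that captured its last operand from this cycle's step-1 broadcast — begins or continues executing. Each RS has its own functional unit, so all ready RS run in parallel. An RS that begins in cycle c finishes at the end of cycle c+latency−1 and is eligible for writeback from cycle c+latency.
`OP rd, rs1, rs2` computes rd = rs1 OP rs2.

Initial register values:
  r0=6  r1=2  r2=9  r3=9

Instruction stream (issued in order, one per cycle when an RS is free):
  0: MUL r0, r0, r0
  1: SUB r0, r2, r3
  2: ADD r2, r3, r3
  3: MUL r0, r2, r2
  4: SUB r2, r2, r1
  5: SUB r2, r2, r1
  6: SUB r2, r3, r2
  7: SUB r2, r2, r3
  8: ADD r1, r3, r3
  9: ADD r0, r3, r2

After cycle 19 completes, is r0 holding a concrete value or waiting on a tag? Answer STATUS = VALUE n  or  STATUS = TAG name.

  c1: issue MUL r0<-Mul1  regs: r0:Mul1,r1:2,r2:9,r3:9
  c2: issue SUB r0<-Add1  regs: r0:Add1,r1:2,r2:9,r3:9
  c3: issue ADD r2<-Add2  regs: r0:Add1,r1:2,r2:Add2,r3:9
  c4: issue MUL r0<-Mul2  regs: r0:Mul2,r1:2,r2:Add2,r3:9
  c5: CDB Add1=0; issue SUB r2<-Add1  regs: r0:Mul2,r1:2,r2:Add1,r3:9
  c6: CDB Add2=18; issue SUB r2<-Add2  regs: r0:Mul2,r1:2,r2:Add2,r3:9
  c7: CDB Mul1=36; issue SUB r2<-Add3  regs: r0:Mul2,r1:2,r2:Add3,r3:9
  c8: stall  regs: r0:Mul2,r1:2,r2:Add3,r3:9
  c9: CDB Add1=16; issue SUB r2<-Add1  regs: r0:Mul2,r1:2,r2:Add1,r3:9
  c10: CDB Mul2=324; stall  regs: r0:324,r1:2,r2:Add1,r3:9
  c11: stall  regs: r0:324,r1:2,r2:Add1,r3:9
  c12: CDB Add2=14; issue ADD r1<-Add2  regs: r0:324,r1:Add2,r2:Add1,r3:9
  c13: stall  regs: r0:324,r1:Add2,r2:Add1,r3:9
  c14: stall  regs: r0:324,r1:Add2,r2:Add1,r3:9
  c15: CDB Add2=18; issue ADD r0<-Add2  regs: r0:Add2,r1:18,r2:Add1,r3:9
  c16: CDB Add3=-5  regs: r0:Add2,r1:18,r2:Add1,r3:9
  c17: -  regs: r0:Add2,r1:18,r2:Add1,r3:9
  c18: -  regs: r0:Add2,r1:18,r2:Add1,r3:9
  c19: CDB Add1=-14  regs: r0:Add2,r1:18,r2:-14,r3:9

STATUS = TAG Add2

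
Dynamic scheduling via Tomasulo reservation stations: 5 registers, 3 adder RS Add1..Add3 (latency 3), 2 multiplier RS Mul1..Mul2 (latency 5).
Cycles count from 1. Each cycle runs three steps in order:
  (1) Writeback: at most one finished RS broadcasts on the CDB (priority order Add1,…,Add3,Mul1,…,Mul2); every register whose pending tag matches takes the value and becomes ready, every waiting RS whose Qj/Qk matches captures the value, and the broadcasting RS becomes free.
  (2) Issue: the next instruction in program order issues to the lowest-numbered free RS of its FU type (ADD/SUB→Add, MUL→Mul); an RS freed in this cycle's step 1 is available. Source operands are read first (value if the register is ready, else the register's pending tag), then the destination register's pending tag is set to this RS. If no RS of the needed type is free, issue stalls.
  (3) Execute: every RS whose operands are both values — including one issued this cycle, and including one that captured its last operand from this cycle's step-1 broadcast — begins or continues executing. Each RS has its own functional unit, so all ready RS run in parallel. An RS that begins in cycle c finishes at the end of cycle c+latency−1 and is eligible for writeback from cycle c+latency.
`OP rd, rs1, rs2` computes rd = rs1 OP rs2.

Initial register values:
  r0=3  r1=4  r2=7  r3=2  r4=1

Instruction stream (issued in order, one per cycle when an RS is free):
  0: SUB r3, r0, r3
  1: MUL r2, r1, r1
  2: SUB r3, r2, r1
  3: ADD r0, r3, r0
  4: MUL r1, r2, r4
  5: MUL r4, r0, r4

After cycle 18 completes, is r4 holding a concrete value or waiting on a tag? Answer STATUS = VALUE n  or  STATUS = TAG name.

c1: issue SUB r3<-Add1 | r0:3,r1:4,r2:7,r3:Add1,r4:1
c2: issue MUL r2<-Mul1 | r0:3,r1:4,r2:Mul1,r3:Add1,r4:1
c3: issue SUB r3<-Add2 | r0:3,r1:4,r2:Mul1,r3:Add2,r4:1
c4: CDB Add1=1; issue ADD r0<-Add1 | r0:Add1,r1:4,r2:Mul1,r3:Add2,r4:1
c5: issue MUL r1<-Mul2 | r0:Add1,r1:Mul2,r2:Mul1,r3:Add2,r4:1
c6: stall | r0:Add1,r1:Mul2,r2:Mul1,r3:Add2,r4:1
c7: CDB Mul1=16; issue MUL r4<-Mul1 | r0:Add1,r1:Mul2,r2:16,r3:Add2,r4:Mul1
c8: - | r0:Add1,r1:Mul2,r2:16,r3:Add2,r4:Mul1
c9: - | r0:Add1,r1:Mul2,r2:16,r3:Add2,r4:Mul1
c10: CDB Add2=12 | r0:Add1,r1:Mul2,r2:16,r3:12,r4:Mul1
c11: - | r0:Add1,r1:Mul2,r2:16,r3:12,r4:Mul1
c12: CDB Mul2=16 | r0:Add1,r1:16,r2:16,r3:12,r4:Mul1
c13: CDB Add1=15 | r0:15,r1:16,r2:16,r3:12,r4:Mul1
c14: - | r0:15,r1:16,r2:16,r3:12,r4:Mul1
c15: - | r0:15,r1:16,r2:16,r3:12,r4:Mul1
c16: - | r0:15,r1:16,r2:16,r3:12,r4:Mul1
c17: - | r0:15,r1:16,r2:16,r3:12,r4:Mul1
c18: CDB Mul1=15 | r0:15,r1:16,r2:16,r3:12,r4:15

STATUS = VALUE 15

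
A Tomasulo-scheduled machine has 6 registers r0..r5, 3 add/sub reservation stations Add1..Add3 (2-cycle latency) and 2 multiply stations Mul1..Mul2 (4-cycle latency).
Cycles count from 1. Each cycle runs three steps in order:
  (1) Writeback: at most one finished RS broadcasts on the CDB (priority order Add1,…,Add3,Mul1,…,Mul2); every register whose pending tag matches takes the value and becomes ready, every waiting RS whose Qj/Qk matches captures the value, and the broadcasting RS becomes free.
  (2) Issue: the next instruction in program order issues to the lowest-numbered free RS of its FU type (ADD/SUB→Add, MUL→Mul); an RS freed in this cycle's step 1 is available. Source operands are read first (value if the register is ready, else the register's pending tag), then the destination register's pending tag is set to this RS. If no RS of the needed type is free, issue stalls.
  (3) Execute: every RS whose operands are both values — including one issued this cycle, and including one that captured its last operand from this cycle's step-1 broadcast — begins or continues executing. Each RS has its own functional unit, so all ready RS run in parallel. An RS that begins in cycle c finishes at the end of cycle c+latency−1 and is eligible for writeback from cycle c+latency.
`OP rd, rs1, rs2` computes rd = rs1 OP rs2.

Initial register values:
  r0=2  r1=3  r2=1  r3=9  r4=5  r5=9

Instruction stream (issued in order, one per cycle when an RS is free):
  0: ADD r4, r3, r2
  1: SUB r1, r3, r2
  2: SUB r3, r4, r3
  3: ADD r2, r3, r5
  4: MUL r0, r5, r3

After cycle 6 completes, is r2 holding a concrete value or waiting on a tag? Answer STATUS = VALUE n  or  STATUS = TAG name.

cycle 1: issue ADD r4<-Add1 // r0:2,r1:3,r2:1,r3:9,r4:Add1,r5:9
cycle 2: issue SUB r1<-Add2 // r0:2,r1:Add2,r2:1,r3:9,r4:Add1,r5:9
cycle 3: CDB Add1=10; issue SUB r3<-Add1 // r0:2,r1:Add2,r2:1,r3:Add1,r4:10,r5:9
cycle 4: CDB Add2=8; issue ADD r2<-Add2 // r0:2,r1:8,r2:Add2,r3:Add1,r4:10,r5:9
cycle 5: CDB Add1=1; issue MUL r0<-Mul1 // r0:Mul1,r1:8,r2:Add2,r3:1,r4:10,r5:9
cycle 6: - // r0:Mul1,r1:8,r2:Add2,r3:1,r4:10,r5:9

STATUS = TAG Add2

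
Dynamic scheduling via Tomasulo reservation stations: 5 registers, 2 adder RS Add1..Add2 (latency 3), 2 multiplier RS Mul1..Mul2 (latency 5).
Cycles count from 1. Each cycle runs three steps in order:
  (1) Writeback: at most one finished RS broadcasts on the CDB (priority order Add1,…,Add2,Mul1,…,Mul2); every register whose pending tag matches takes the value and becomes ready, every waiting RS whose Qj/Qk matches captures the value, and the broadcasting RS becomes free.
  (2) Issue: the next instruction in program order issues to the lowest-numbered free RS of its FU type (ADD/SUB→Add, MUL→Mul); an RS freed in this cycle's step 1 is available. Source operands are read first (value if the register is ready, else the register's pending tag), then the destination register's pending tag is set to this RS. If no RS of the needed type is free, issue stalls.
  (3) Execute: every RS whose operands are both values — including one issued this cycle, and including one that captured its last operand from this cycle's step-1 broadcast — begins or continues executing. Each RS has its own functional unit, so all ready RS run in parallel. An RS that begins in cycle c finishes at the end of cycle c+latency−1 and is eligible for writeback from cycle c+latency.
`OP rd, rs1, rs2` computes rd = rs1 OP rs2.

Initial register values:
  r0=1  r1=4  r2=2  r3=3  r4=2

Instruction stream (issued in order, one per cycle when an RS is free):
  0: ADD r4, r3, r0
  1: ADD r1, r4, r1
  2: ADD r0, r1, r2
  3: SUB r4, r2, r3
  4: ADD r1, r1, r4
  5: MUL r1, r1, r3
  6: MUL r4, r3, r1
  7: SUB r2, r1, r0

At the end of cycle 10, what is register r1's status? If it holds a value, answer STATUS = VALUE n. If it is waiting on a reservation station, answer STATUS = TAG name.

cycle 1: issue ADD r4<-Add1 // r0:1,r1:4,r2:2,r3:3,r4:Add1
cycle 2: issue ADD r1<-Add2 // r0:1,r1:Add2,r2:2,r3:3,r4:Add1
cycle 3: stall // r0:1,r1:Add2,r2:2,r3:3,r4:Add1
cycle 4: CDB Add1=4; issue ADD r0<-Add1 // r0:Add1,r1:Add2,r2:2,r3:3,r4:4
cycle 5: stall // r0:Add1,r1:Add2,r2:2,r3:3,r4:4
cycle 6: stall // r0:Add1,r1:Add2,r2:2,r3:3,r4:4
cycle 7: CDB Add2=8; issue SUB r4<-Add2 // r0:Add1,r1:8,r2:2,r3:3,r4:Add2
cycle 8: stall // r0:Add1,r1:8,r2:2,r3:3,r4:Add2
cycle 9: stall // r0:Add1,r1:8,r2:2,r3:3,r4:Add2
cycle 10: CDB Add1=10; issue ADD r1<-Add1 // r0:10,r1:Add1,r2:2,r3:3,r4:Add2

STATUS = TAG Add1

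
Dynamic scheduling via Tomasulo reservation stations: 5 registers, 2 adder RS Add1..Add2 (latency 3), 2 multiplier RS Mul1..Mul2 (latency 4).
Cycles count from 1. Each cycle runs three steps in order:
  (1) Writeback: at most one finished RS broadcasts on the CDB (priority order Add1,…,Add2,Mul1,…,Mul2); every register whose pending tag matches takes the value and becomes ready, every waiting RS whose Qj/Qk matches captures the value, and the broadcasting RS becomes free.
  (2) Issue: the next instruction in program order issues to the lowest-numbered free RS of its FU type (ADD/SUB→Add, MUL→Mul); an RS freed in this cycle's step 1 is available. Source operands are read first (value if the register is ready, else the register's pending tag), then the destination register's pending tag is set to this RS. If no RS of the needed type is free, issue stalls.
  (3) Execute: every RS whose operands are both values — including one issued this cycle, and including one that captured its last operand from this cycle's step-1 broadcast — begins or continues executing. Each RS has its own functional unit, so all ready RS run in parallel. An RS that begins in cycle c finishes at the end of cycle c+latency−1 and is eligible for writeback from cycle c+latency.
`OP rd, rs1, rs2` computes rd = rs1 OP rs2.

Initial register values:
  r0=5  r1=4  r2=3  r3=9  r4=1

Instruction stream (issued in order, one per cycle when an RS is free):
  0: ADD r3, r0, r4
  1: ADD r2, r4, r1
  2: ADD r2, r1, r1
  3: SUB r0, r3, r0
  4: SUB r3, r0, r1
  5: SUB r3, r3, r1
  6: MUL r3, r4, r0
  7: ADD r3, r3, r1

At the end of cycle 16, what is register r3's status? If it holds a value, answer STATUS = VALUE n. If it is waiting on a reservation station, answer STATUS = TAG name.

cycle 1: issue ADD r3<-Add1 // r0:5,r1:4,r2:3,r3:Add1,r4:1
cycle 2: issue ADD r2<-Add2 // r0:5,r1:4,r2:Add2,r3:Add1,r4:1
cycle 3: stall // r0:5,r1:4,r2:Add2,r3:Add1,r4:1
cycle 4: CDB Add1=6; issue ADD r2<-Add1 // r0:5,r1:4,r2:Add1,r3:6,r4:1
cycle 5: CDB Add2=5; issue SUB r0<-Add2 // r0:Add2,r1:4,r2:Add1,r3:6,r4:1
cycle 6: stall // r0:Add2,r1:4,r2:Add1,r3:6,r4:1
cycle 7: CDB Add1=8; issue SUB r3<-Add1 // r0:Add2,r1:4,r2:8,r3:Add1,r4:1
cycle 8: CDB Add2=1; issue SUB r3<-Add2 // r0:1,r1:4,r2:8,r3:Add2,r4:1
cycle 9: issue MUL r3<-Mul1 // r0:1,r1:4,r2:8,r3:Mul1,r4:1
cycle 10: stall // r0:1,r1:4,r2:8,r3:Mul1,r4:1
cycle 11: CDB Add1=-3; issue ADD r3<-Add1 // r0:1,r1:4,r2:8,r3:Add1,r4:1
cycle 12: - // r0:1,r1:4,r2:8,r3:Add1,r4:1
cycle 13: CDB Mul1=1 // r0:1,r1:4,r2:8,r3:Add1,r4:1
cycle 14: CDB Add2=-7 // r0:1,r1:4,r2:8,r3:Add1,r4:1
cycle 15: - // r0:1,r1:4,r2:8,r3:Add1,r4:1
cycle 16: CDB Add1=5 // r0:1,r1:4,r2:8,r3:5,r4:1

STATUS = VALUE 5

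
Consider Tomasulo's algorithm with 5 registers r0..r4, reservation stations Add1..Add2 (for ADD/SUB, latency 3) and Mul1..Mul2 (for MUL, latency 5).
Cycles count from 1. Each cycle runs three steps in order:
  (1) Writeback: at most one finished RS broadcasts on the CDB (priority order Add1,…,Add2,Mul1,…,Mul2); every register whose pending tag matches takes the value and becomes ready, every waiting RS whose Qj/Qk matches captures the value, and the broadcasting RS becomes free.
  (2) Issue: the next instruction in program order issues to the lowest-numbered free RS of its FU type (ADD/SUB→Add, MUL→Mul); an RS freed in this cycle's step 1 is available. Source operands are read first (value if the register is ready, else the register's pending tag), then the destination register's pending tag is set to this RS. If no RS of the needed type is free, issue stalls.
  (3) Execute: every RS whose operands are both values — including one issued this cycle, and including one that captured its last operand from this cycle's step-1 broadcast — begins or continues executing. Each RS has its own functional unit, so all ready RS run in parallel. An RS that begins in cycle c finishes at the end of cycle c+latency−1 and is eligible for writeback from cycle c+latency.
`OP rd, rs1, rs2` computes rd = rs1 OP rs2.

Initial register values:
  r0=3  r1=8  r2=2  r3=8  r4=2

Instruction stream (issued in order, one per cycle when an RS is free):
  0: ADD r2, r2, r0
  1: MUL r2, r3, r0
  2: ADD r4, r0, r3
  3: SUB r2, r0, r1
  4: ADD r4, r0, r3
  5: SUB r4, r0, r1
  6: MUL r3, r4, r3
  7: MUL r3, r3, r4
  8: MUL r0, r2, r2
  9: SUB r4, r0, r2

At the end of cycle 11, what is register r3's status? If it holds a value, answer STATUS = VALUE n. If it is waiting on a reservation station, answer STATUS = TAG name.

STATUS = TAG Mul2

  c1: issue ADD r2<-Add1  regs: r0:3,r1:8,r2:Add1,r3:8,r4:2
  c2: issue MUL r2<-Mul1  regs: r0:3,r1:8,r2:Mul1,r3:8,r4:2
  c3: issue ADD r4<-Add2  regs: r0:3,r1:8,r2:Mul1,r3:8,r4:Add2
  c4: CDB Add1=5; issue SUB r2<-Add1  regs: r0:3,r1:8,r2:Add1,r3:8,r4:Add2
  c5: stall  regs: r0:3,r1:8,r2:Add1,r3:8,r4:Add2
  c6: CDB Add2=11; issue ADD r4<-Add2  regs: r0:3,r1:8,r2:Add1,r3:8,r4:Add2
  c7: CDB Add1=-5; issue SUB r4<-Add1  regs: r0:3,r1:8,r2:-5,r3:8,r4:Add1
  c8: CDB Mul1=24; issue MUL r3<-Mul1  regs: r0:3,r1:8,r2:-5,r3:Mul1,r4:Add1
  c9: CDB Add2=11; issue MUL r3<-Mul2  regs: r0:3,r1:8,r2:-5,r3:Mul2,r4:Add1
  c10: CDB Add1=-5; stall  regs: r0:3,r1:8,r2:-5,r3:Mul2,r4:-5
  c11: stall  regs: r0:3,r1:8,r2:-5,r3:Mul2,r4:-5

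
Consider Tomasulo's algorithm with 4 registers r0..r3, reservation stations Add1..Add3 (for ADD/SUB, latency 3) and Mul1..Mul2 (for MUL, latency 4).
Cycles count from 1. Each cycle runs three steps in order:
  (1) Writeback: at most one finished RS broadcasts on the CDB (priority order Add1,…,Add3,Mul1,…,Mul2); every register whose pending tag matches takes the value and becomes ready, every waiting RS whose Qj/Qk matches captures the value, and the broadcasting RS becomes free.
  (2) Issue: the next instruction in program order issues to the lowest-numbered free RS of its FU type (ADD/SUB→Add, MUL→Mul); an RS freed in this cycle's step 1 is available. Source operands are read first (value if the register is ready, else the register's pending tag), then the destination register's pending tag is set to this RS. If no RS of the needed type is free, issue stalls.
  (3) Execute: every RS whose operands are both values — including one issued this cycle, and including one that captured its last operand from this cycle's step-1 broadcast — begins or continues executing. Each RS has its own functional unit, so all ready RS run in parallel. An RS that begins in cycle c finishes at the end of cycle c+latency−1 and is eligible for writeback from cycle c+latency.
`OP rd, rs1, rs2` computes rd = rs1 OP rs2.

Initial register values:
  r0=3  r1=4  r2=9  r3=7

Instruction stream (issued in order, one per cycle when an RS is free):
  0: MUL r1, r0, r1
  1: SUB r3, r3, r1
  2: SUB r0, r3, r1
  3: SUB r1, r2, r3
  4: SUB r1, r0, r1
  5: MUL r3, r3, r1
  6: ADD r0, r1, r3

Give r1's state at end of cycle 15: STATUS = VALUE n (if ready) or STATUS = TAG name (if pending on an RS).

cycle 1: issue MUL r1<-Mul1 // r0:3,r1:Mul1,r2:9,r3:7
cycle 2: issue SUB r3<-Add1 // r0:3,r1:Mul1,r2:9,r3:Add1
cycle 3: issue SUB r0<-Add2 // r0:Add2,r1:Mul1,r2:9,r3:Add1
cycle 4: issue SUB r1<-Add3 // r0:Add2,r1:Add3,r2:9,r3:Add1
cycle 5: CDB Mul1=12; stall // r0:Add2,r1:Add3,r2:9,r3:Add1
cycle 6: stall // r0:Add2,r1:Add3,r2:9,r3:Add1
cycle 7: stall // r0:Add2,r1:Add3,r2:9,r3:Add1
cycle 8: CDB Add1=-5; issue SUB r1<-Add1 // r0:Add2,r1:Add1,r2:9,r3:-5
cycle 9: issue MUL r3<-Mul1 // r0:Add2,r1:Add1,r2:9,r3:Mul1
cycle 10: stall // r0:Add2,r1:Add1,r2:9,r3:Mul1
cycle 11: CDB Add2=-17; issue ADD r0<-Add2 // r0:Add2,r1:Add1,r2:9,r3:Mul1
cycle 12: CDB Add3=14 // r0:Add2,r1:Add1,r2:9,r3:Mul1
cycle 13: - // r0:Add2,r1:Add1,r2:9,r3:Mul1
cycle 14: - // r0:Add2,r1:Add1,r2:9,r3:Mul1
cycle 15: CDB Add1=-31 // r0:Add2,r1:-31,r2:9,r3:Mul1

STATUS = VALUE -31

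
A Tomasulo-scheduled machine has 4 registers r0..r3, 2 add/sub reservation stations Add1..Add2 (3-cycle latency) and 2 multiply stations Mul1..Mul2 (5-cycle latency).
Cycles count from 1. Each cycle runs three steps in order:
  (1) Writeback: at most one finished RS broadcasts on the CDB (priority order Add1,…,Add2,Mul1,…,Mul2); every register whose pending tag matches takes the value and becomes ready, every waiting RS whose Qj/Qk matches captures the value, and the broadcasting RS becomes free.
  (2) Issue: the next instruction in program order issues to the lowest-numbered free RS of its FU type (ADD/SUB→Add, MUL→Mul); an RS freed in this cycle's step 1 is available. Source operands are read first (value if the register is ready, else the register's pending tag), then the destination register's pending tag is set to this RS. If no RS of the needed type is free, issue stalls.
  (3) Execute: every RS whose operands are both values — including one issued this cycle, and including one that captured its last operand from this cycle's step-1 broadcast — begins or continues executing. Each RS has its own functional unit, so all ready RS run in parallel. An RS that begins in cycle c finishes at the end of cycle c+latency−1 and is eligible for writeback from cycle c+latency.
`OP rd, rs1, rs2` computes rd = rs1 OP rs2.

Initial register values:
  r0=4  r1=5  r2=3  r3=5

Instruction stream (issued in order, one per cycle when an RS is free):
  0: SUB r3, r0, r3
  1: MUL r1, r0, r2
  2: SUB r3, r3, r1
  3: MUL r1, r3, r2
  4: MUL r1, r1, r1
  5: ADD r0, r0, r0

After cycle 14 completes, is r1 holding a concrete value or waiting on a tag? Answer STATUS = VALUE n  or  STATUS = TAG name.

  c1: issue SUB r3<-Add1  regs: r0:4,r1:5,r2:3,r3:Add1
  c2: issue MUL r1<-Mul1  regs: r0:4,r1:Mul1,r2:3,r3:Add1
  c3: issue SUB r3<-Add2  regs: r0:4,r1:Mul1,r2:3,r3:Add2
  c4: CDB Add1=-1; issue MUL r1<-Mul2  regs: r0:4,r1:Mul2,r2:3,r3:Add2
  c5: stall  regs: r0:4,r1:Mul2,r2:3,r3:Add2
  c6: stall  regs: r0:4,r1:Mul2,r2:3,r3:Add2
  c7: CDB Mul1=12; issue MUL r1<-Mul1  regs: r0:4,r1:Mul1,r2:3,r3:Add2
  c8: issue ADD r0<-Add1  regs: r0:Add1,r1:Mul1,r2:3,r3:Add2
  c9: -  regs: r0:Add1,r1:Mul1,r2:3,r3:Add2
  c10: CDB Add2=-13  regs: r0:Add1,r1:Mul1,r2:3,r3:-13
  c11: CDB Add1=8  regs: r0:8,r1:Mul1,r2:3,r3:-13
  c12: -  regs: r0:8,r1:Mul1,r2:3,r3:-13
  c13: -  regs: r0:8,r1:Mul1,r2:3,r3:-13
  c14: -  regs: r0:8,r1:Mul1,r2:3,r3:-13

STATUS = TAG Mul1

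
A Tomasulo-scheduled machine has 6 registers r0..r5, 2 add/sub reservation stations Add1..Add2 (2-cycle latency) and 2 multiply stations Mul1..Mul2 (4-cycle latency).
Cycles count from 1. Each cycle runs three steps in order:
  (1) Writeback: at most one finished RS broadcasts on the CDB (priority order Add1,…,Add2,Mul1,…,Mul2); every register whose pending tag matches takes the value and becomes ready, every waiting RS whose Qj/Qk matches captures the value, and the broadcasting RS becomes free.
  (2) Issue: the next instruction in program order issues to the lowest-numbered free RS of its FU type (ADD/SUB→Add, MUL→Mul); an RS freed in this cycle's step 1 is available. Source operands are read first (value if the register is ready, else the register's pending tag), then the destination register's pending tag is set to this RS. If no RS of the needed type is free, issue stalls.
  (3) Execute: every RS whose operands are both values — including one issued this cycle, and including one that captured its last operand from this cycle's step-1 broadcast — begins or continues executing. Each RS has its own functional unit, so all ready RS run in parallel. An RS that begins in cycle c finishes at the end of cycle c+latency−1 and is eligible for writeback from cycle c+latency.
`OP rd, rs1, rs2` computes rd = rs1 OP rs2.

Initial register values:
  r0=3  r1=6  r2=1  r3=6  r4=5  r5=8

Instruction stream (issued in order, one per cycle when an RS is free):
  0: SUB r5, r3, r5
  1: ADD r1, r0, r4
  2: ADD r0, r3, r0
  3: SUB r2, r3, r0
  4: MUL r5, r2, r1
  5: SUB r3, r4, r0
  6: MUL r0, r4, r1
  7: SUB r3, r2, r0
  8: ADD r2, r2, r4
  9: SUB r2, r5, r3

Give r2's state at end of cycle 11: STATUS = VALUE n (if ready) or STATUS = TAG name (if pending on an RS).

STATUS = TAG Add2

  c1: issue SUB r5<-Add1  regs: r0:3,r1:6,r2:1,r3:6,r4:5,r5:Add1
  c2: issue ADD r1<-Add2  regs: r0:3,r1:Add2,r2:1,r3:6,r4:5,r5:Add1
  c3: CDB Add1=-2; issue ADD r0<-Add1  regs: r0:Add1,r1:Add2,r2:1,r3:6,r4:5,r5:-2
  c4: CDB Add2=8; issue SUB r2<-Add2  regs: r0:Add1,r1:8,r2:Add2,r3:6,r4:5,r5:-2
  c5: CDB Add1=9; issue MUL r5<-Mul1  regs: r0:9,r1:8,r2:Add2,r3:6,r4:5,r5:Mul1
  c6: issue SUB r3<-Add1  regs: r0:9,r1:8,r2:Add2,r3:Add1,r4:5,r5:Mul1
  c7: CDB Add2=-3; issue MUL r0<-Mul2  regs: r0:Mul2,r1:8,r2:-3,r3:Add1,r4:5,r5:Mul1
  c8: CDB Add1=-4; issue SUB r3<-Add1  regs: r0:Mul2,r1:8,r2:-3,r3:Add1,r4:5,r5:Mul1
  c9: issue ADD r2<-Add2  regs: r0:Mul2,r1:8,r2:Add2,r3:Add1,r4:5,r5:Mul1
  c10: stall  regs: r0:Mul2,r1:8,r2:Add2,r3:Add1,r4:5,r5:Mul1
  c11: CDB Add2=2; issue SUB r2<-Add2  regs: r0:Mul2,r1:8,r2:Add2,r3:Add1,r4:5,r5:Mul1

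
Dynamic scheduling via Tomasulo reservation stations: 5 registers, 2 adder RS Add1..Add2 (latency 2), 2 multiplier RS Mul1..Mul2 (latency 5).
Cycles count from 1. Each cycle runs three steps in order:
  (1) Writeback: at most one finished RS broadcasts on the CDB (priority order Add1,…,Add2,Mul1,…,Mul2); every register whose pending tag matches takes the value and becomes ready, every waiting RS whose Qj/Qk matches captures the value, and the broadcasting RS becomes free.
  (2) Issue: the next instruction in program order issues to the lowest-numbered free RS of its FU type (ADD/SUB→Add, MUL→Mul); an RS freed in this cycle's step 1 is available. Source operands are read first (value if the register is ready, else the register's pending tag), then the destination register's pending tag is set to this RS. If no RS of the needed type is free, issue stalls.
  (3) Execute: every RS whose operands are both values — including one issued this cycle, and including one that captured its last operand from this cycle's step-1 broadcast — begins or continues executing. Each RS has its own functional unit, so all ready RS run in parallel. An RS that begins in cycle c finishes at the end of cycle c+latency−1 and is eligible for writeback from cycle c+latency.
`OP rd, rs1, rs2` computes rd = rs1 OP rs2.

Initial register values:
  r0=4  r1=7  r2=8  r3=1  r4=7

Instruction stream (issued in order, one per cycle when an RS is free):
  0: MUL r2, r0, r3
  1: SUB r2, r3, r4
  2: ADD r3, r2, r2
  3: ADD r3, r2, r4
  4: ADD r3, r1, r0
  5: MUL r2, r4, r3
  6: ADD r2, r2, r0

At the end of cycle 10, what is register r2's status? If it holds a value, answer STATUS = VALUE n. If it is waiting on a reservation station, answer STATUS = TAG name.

STATUS = TAG Add1

c1: issue MUL r2<-Mul1 | r0:4,r1:7,r2:Mul1,r3:1,r4:7
c2: issue SUB r2<-Add1 | r0:4,r1:7,r2:Add1,r3:1,r4:7
c3: issue ADD r3<-Add2 | r0:4,r1:7,r2:Add1,r3:Add2,r4:7
c4: CDB Add1=-6; issue ADD r3<-Add1 | r0:4,r1:7,r2:-6,r3:Add1,r4:7
c5: stall | r0:4,r1:7,r2:-6,r3:Add1,r4:7
c6: CDB Add1=1; issue ADD r3<-Add1 | r0:4,r1:7,r2:-6,r3:Add1,r4:7
c7: CDB Add2=-12; issue MUL r2<-Mul2 | r0:4,r1:7,r2:Mul2,r3:Add1,r4:7
c8: CDB Add1=11; issue ADD r2<-Add1 | r0:4,r1:7,r2:Add1,r3:11,r4:7
c9: CDB Mul1=4 | r0:4,r1:7,r2:Add1,r3:11,r4:7
c10: - | r0:4,r1:7,r2:Add1,r3:11,r4:7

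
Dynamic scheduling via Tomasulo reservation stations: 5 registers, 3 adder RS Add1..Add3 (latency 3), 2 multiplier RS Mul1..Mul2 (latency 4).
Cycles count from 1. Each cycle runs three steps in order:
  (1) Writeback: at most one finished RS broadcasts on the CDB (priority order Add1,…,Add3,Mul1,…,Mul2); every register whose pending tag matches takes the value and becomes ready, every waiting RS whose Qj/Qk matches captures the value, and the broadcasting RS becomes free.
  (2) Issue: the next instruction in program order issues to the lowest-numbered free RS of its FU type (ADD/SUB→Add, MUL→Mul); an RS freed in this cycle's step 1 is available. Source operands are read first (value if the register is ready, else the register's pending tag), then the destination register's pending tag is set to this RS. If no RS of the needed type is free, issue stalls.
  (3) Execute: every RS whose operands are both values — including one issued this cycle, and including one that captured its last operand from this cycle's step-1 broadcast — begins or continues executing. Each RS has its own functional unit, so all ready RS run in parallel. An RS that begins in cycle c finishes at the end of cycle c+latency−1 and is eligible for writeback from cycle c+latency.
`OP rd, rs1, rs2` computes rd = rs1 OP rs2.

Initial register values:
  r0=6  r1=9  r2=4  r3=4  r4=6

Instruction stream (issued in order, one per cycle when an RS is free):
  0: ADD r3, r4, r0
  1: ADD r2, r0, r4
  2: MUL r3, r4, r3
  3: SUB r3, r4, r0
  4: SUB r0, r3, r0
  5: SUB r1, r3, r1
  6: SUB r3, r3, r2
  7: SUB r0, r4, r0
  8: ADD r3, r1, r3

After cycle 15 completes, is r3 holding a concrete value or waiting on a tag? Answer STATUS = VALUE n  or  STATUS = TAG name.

  c1: issue ADD r3<-Add1  regs: r0:6,r1:9,r2:4,r3:Add1,r4:6
  c2: issue ADD r2<-Add2  regs: r0:6,r1:9,r2:Add2,r3:Add1,r4:6
  c3: issue MUL r3<-Mul1  regs: r0:6,r1:9,r2:Add2,r3:Mul1,r4:6
  c4: CDB Add1=12; issue SUB r3<-Add1  regs: r0:6,r1:9,r2:Add2,r3:Add1,r4:6
  c5: CDB Add2=12; issue SUB r0<-Add2  regs: r0:Add2,r1:9,r2:12,r3:Add1,r4:6
  c6: issue SUB r1<-Add3  regs: r0:Add2,r1:Add3,r2:12,r3:Add1,r4:6
  c7: CDB Add1=0; issue SUB r3<-Add1  regs: r0:Add2,r1:Add3,r2:12,r3:Add1,r4:6
  c8: CDB Mul1=72; stall  regs: r0:Add2,r1:Add3,r2:12,r3:Add1,r4:6
  c9: stall  regs: r0:Add2,r1:Add3,r2:12,r3:Add1,r4:6
  c10: CDB Add1=-12; issue SUB r0<-Add1  regs: r0:Add1,r1:Add3,r2:12,r3:-12,r4:6
  c11: CDB Add2=-6; issue ADD r3<-Add2  regs: r0:Add1,r1:Add3,r2:12,r3:Add2,r4:6
  c12: CDB Add3=-9  regs: r0:Add1,r1:-9,r2:12,r3:Add2,r4:6
  c13: -  regs: r0:Add1,r1:-9,r2:12,r3:Add2,r4:6
  c14: CDB Add1=12  regs: r0:12,r1:-9,r2:12,r3:Add2,r4:6
  c15: CDB Add2=-21  regs: r0:12,r1:-9,r2:12,r3:-21,r4:6

STATUS = VALUE -21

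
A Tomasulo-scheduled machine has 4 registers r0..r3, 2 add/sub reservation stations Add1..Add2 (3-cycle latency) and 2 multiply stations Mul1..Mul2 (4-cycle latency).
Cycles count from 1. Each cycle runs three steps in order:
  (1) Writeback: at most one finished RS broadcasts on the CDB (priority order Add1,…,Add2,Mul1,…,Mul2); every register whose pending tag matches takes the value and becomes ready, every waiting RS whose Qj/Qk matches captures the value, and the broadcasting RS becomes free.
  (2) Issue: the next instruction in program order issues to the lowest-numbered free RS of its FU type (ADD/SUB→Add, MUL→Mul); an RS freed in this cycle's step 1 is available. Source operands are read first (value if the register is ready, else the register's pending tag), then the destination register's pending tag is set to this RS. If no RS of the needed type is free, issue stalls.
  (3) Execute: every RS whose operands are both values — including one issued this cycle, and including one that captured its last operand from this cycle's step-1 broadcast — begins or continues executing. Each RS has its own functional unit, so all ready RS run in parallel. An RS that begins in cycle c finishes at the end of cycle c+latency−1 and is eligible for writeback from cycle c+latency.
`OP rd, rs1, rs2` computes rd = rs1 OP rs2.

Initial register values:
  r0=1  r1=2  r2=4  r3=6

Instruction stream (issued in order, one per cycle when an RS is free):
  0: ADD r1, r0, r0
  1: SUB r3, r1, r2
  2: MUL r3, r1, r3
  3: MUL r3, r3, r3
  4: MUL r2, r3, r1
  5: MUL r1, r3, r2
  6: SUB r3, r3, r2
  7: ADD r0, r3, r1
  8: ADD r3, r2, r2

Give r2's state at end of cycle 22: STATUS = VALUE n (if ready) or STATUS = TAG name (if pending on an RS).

STATUS = VALUE 32

cycle 1: issue ADD r1<-Add1 // r0:1,r1:Add1,r2:4,r3:6
cycle 2: issue SUB r3<-Add2 // r0:1,r1:Add1,r2:4,r3:Add2
cycle 3: issue MUL r3<-Mul1 // r0:1,r1:Add1,r2:4,r3:Mul1
cycle 4: CDB Add1=2; issue MUL r3<-Mul2 // r0:1,r1:2,r2:4,r3:Mul2
cycle 5: stall // r0:1,r1:2,r2:4,r3:Mul2
cycle 6: stall // r0:1,r1:2,r2:4,r3:Mul2
cycle 7: CDB Add2=-2; stall // r0:1,r1:2,r2:4,r3:Mul2
cycle 8: stall // r0:1,r1:2,r2:4,r3:Mul2
cycle 9: stall // r0:1,r1:2,r2:4,r3:Mul2
cycle 10: stall // r0:1,r1:2,r2:4,r3:Mul2
cycle 11: CDB Mul1=-4; issue MUL r2<-Mul1 // r0:1,r1:2,r2:Mul1,r3:Mul2
cycle 12: stall // r0:1,r1:2,r2:Mul1,r3:Mul2
cycle 13: stall // r0:1,r1:2,r2:Mul1,r3:Mul2
cycle 14: stall // r0:1,r1:2,r2:Mul1,r3:Mul2
cycle 15: CDB Mul2=16; issue MUL r1<-Mul2 // r0:1,r1:Mul2,r2:Mul1,r3:16
cycle 16: issue SUB r3<-Add1 // r0:1,r1:Mul2,r2:Mul1,r3:Add1
cycle 17: issue ADD r0<-Add2 // r0:Add2,r1:Mul2,r2:Mul1,r3:Add1
cycle 18: stall // r0:Add2,r1:Mul2,r2:Mul1,r3:Add1
cycle 19: CDB Mul1=32; stall // r0:Add2,r1:Mul2,r2:32,r3:Add1
cycle 20: stall // r0:Add2,r1:Mul2,r2:32,r3:Add1
cycle 21: stall // r0:Add2,r1:Mul2,r2:32,r3:Add1
cycle 22: CDB Add1=-16; issue ADD r3<-Add1 // r0:Add2,r1:Mul2,r2:32,r3:Add1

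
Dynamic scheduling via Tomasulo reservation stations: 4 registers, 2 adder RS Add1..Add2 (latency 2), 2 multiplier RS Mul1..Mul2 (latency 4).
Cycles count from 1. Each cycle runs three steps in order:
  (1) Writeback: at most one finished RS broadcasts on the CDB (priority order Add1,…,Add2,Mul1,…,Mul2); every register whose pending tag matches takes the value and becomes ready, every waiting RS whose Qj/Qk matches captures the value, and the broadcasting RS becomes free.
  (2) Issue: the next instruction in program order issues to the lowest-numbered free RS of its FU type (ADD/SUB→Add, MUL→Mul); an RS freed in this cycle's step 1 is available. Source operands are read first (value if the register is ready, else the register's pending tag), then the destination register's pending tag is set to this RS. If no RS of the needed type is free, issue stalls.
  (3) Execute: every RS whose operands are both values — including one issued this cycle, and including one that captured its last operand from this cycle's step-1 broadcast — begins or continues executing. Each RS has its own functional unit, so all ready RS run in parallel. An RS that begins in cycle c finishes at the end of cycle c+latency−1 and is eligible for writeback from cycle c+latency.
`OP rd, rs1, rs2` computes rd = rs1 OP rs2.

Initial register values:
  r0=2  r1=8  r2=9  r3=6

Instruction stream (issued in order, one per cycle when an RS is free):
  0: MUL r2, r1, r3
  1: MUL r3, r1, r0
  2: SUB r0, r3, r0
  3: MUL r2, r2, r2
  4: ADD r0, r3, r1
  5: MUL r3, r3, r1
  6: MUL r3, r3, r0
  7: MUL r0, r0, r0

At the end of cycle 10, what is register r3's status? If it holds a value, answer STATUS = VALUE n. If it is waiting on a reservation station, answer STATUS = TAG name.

  c1: issue MUL r2<-Mul1  regs: r0:2,r1:8,r2:Mul1,r3:6
  c2: issue MUL r3<-Mul2  regs: r0:2,r1:8,r2:Mul1,r3:Mul2
  c3: issue SUB r0<-Add1  regs: r0:Add1,r1:8,r2:Mul1,r3:Mul2
  c4: stall  regs: r0:Add1,r1:8,r2:Mul1,r3:Mul2
  c5: CDB Mul1=48; issue MUL r2<-Mul1  regs: r0:Add1,r1:8,r2:Mul1,r3:Mul2
  c6: CDB Mul2=16; issue ADD r0<-Add2  regs: r0:Add2,r1:8,r2:Mul1,r3:16
  c7: issue MUL r3<-Mul2  regs: r0:Add2,r1:8,r2:Mul1,r3:Mul2
  c8: CDB Add1=14; stall  regs: r0:Add2,r1:8,r2:Mul1,r3:Mul2
  c9: CDB Add2=24; stall  regs: r0:24,r1:8,r2:Mul1,r3:Mul2
  c10: CDB Mul1=2304; issue MUL r3<-Mul1  regs: r0:24,r1:8,r2:2304,r3:Mul1

STATUS = TAG Mul1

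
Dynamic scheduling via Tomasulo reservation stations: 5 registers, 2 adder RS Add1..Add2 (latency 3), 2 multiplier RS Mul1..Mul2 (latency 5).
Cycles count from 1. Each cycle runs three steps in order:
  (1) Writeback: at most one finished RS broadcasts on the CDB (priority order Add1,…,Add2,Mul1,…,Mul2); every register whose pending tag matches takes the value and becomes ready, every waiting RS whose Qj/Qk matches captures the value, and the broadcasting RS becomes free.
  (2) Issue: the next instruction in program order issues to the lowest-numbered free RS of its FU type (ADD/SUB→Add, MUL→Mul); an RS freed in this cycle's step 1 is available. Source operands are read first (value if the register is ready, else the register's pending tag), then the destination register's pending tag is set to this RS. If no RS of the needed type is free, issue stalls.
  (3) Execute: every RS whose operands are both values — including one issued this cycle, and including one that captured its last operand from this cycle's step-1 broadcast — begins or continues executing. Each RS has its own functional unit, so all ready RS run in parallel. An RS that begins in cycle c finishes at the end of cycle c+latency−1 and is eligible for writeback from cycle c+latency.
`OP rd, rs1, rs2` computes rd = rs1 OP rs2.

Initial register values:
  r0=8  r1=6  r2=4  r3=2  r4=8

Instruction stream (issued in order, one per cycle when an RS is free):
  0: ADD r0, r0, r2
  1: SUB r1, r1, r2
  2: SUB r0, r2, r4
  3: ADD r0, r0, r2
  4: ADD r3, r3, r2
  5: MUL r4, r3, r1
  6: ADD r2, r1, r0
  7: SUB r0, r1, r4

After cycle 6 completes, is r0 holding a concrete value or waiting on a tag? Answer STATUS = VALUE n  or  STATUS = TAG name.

  c1: issue ADD r0<-Add1  regs: r0:Add1,r1:6,r2:4,r3:2,r4:8
  c2: issue SUB r1<-Add2  regs: r0:Add1,r1:Add2,r2:4,r3:2,r4:8
  c3: stall  regs: r0:Add1,r1:Add2,r2:4,r3:2,r4:8
  c4: CDB Add1=12; issue SUB r0<-Add1  regs: r0:Add1,r1:Add2,r2:4,r3:2,r4:8
  c5: CDB Add2=2; issue ADD r0<-Add2  regs: r0:Add2,r1:2,r2:4,r3:2,r4:8
  c6: stall  regs: r0:Add2,r1:2,r2:4,r3:2,r4:8

STATUS = TAG Add2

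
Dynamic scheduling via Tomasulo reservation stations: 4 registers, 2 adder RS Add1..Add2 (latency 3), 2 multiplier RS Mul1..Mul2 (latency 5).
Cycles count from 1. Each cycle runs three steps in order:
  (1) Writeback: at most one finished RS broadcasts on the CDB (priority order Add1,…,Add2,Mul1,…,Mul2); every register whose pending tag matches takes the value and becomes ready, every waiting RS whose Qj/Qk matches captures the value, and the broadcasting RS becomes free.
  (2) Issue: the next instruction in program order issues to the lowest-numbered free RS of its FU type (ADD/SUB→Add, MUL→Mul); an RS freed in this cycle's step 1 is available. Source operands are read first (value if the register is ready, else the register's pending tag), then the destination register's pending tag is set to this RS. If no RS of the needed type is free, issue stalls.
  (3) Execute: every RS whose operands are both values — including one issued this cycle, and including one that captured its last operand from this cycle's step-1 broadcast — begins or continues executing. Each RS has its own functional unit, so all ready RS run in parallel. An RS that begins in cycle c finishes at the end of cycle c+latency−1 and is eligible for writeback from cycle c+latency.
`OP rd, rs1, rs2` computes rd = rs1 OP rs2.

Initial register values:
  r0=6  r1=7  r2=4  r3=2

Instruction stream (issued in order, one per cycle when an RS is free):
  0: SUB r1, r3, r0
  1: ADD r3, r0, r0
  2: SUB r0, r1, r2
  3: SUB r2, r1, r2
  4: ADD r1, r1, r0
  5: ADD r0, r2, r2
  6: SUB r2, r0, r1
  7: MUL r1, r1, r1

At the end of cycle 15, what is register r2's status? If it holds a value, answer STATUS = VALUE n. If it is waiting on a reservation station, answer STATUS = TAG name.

c1: issue SUB r1<-Add1 | r0:6,r1:Add1,r2:4,r3:2
c2: issue ADD r3<-Add2 | r0:6,r1:Add1,r2:4,r3:Add2
c3: stall | r0:6,r1:Add1,r2:4,r3:Add2
c4: CDB Add1=-4; issue SUB r0<-Add1 | r0:Add1,r1:-4,r2:4,r3:Add2
c5: CDB Add2=12; issue SUB r2<-Add2 | r0:Add1,r1:-4,r2:Add2,r3:12
c6: stall | r0:Add1,r1:-4,r2:Add2,r3:12
c7: CDB Add1=-8; issue ADD r1<-Add1 | r0:-8,r1:Add1,r2:Add2,r3:12
c8: CDB Add2=-8; issue ADD r0<-Add2 | r0:Add2,r1:Add1,r2:-8,r3:12
c9: stall | r0:Add2,r1:Add1,r2:-8,r3:12
c10: CDB Add1=-12; issue SUB r2<-Add1 | r0:Add2,r1:-12,r2:Add1,r3:12
c11: CDB Add2=-16; issue MUL r1<-Mul1 | r0:-16,r1:Mul1,r2:Add1,r3:12
c12: - | r0:-16,r1:Mul1,r2:Add1,r3:12
c13: - | r0:-16,r1:Mul1,r2:Add1,r3:12
c14: CDB Add1=-4 | r0:-16,r1:Mul1,r2:-4,r3:12
c15: - | r0:-16,r1:Mul1,r2:-4,r3:12

STATUS = VALUE -4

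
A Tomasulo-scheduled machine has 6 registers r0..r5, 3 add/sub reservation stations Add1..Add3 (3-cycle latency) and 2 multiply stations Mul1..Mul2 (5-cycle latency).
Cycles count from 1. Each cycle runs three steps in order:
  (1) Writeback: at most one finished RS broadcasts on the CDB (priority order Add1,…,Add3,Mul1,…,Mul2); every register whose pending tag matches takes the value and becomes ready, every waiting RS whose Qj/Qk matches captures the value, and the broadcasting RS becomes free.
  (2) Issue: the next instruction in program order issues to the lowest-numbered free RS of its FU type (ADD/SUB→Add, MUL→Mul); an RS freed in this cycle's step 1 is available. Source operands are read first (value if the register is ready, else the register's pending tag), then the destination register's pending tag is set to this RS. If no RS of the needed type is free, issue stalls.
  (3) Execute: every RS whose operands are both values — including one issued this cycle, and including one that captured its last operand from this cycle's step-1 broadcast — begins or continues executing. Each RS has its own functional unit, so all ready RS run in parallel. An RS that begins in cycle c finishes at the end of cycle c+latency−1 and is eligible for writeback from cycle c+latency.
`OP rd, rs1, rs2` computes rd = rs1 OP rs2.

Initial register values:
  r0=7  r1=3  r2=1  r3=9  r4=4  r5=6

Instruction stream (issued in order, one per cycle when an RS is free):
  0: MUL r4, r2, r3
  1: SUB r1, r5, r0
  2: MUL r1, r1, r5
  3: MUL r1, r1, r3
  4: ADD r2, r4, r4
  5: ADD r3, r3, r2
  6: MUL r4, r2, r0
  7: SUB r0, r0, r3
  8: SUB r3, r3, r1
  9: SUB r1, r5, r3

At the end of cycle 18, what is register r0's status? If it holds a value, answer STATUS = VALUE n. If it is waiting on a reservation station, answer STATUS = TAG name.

cycle 1: issue MUL r4<-Mul1 // r0:7,r1:3,r2:1,r3:9,r4:Mul1,r5:6
cycle 2: issue SUB r1<-Add1 // r0:7,r1:Add1,r2:1,r3:9,r4:Mul1,r5:6
cycle 3: issue MUL r1<-Mul2 // r0:7,r1:Mul2,r2:1,r3:9,r4:Mul1,r5:6
cycle 4: stall // r0:7,r1:Mul2,r2:1,r3:9,r4:Mul1,r5:6
cycle 5: CDB Add1=-1; stall // r0:7,r1:Mul2,r2:1,r3:9,r4:Mul1,r5:6
cycle 6: CDB Mul1=9; issue MUL r1<-Mul1 // r0:7,r1:Mul1,r2:1,r3:9,r4:9,r5:6
cycle 7: issue ADD r2<-Add1 // r0:7,r1:Mul1,r2:Add1,r3:9,r4:9,r5:6
cycle 8: issue ADD r3<-Add2 // r0:7,r1:Mul1,r2:Add1,r3:Add2,r4:9,r5:6
cycle 9: stall // r0:7,r1:Mul1,r2:Add1,r3:Add2,r4:9,r5:6
cycle 10: CDB Add1=18; stall // r0:7,r1:Mul1,r2:18,r3:Add2,r4:9,r5:6
cycle 11: CDB Mul2=-6; issue MUL r4<-Mul2 // r0:7,r1:Mul1,r2:18,r3:Add2,r4:Mul2,r5:6
cycle 12: issue SUB r0<-Add1 // r0:Add1,r1:Mul1,r2:18,r3:Add2,r4:Mul2,r5:6
cycle 13: CDB Add2=27; issue SUB r3<-Add2 // r0:Add1,r1:Mul1,r2:18,r3:Add2,r4:Mul2,r5:6
cycle 14: issue SUB r1<-Add3 // r0:Add1,r1:Add3,r2:18,r3:Add2,r4:Mul2,r5:6
cycle 15: - // r0:Add1,r1:Add3,r2:18,r3:Add2,r4:Mul2,r5:6
cycle 16: CDB Add1=-20 // r0:-20,r1:Add3,r2:18,r3:Add2,r4:Mul2,r5:6
cycle 17: CDB Mul1=-54 // r0:-20,r1:Add3,r2:18,r3:Add2,r4:Mul2,r5:6
cycle 18: CDB Mul2=126 // r0:-20,r1:Add3,r2:18,r3:Add2,r4:126,r5:6

STATUS = VALUE -20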